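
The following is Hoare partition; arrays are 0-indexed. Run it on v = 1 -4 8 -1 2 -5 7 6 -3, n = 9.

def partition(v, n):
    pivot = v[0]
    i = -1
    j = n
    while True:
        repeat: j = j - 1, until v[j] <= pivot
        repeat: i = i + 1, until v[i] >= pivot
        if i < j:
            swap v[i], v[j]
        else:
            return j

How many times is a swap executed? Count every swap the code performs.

2

pivot = v[0] = 1; i = -1, j = 9
j→8 (v[8]=-3≤1), i→0 (v[0]=1≥1); i<j, swap → -3 -4 8 -1 2 -5 7 6 1
j→5 (v[5]=-5≤1), i→2 (v[2]=8≥1); i<j, swap → -3 -4 -5 -1 2 8 7 6 1
j→3, i→4; i≥j, return j=3. v = -3 -4 -5 -1 2 8 7 6 1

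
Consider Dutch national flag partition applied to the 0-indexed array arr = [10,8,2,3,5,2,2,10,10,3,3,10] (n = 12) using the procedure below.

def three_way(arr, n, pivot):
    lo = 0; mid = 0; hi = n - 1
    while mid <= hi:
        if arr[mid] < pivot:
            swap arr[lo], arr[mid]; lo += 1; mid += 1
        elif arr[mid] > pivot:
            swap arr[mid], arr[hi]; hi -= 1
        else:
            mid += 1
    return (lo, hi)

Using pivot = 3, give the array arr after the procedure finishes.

[2,2,2,3,3,3,10,10,5,8,10,10]

pivot = 3; lo=0, mid=0, hi=11
arr[mid]=10>3: swap arr[0],arr[11]; hi=10 → [10,8,2,3,5,2,2,10,10,3,3,10]
arr[mid]=10>3: swap arr[0],arr[10]; hi=9 → [3,8,2,3,5,2,2,10,10,3,10,10]
arr[mid]=3=3: mid=1
arr[mid]=8>3: swap arr[1],arr[9]; hi=8 → [3,3,2,3,5,2,2,10,10,8,10,10]
arr[mid]=3=3: mid=2
arr[mid]=2<3: swap arr[0],arr[2]; lo=1,mid=3 → [2,3,3,3,5,2,2,10,10,8,10,10]
arr[mid]=3=3: mid=4
arr[mid]=5>3: swap arr[4],arr[8]; hi=7 → [2,3,3,3,10,2,2,10,5,8,10,10]
arr[mid]=10>3: swap arr[4],arr[7]; hi=6 → [2,3,3,3,10,2,2,10,5,8,10,10]
arr[mid]=10>3: swap arr[4],arr[6]; hi=5 → [2,3,3,3,2,2,10,10,5,8,10,10]
arr[mid]=2<3: swap arr[1],arr[4]; lo=2,mid=5 → [2,2,3,3,3,2,10,10,5,8,10,10]
arr[mid]=2<3: swap arr[2],arr[5]; lo=3,mid=6 → [2,2,2,3,3,3,10,10,5,8,10,10]
end: lo=3, hi=5; arr = [2,2,2,3,3,3,10,10,5,8,10,10]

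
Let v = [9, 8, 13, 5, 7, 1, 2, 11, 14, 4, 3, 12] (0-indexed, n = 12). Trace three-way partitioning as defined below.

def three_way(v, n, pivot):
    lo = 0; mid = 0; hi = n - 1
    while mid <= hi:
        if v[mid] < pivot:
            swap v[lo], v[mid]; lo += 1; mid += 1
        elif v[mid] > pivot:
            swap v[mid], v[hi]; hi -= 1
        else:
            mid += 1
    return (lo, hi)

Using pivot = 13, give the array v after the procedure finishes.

[9, 8, 5, 7, 1, 2, 11, 12, 4, 3, 13, 14]

lo=0 mid=0 hi=11
9<13: swap(0,0), lo=1 mid=1 ⇒ [9, 8, 13, 5, 7, 1, 2, 11, 14, 4, 3, 12]
8<13: swap(1,1), lo=2 mid=2 ⇒ [9, 8, 13, 5, 7, 1, 2, 11, 14, 4, 3, 12]
13=13: mid=3
5<13: swap(2,3), lo=3 mid=4 ⇒ [9, 8, 5, 13, 7, 1, 2, 11, 14, 4, 3, 12]
7<13: swap(3,4), lo=4 mid=5 ⇒ [9, 8, 5, 7, 13, 1, 2, 11, 14, 4, 3, 12]
1<13: swap(4,5), lo=5 mid=6 ⇒ [9, 8, 5, 7, 1, 13, 2, 11, 14, 4, 3, 12]
2<13: swap(5,6), lo=6 mid=7 ⇒ [9, 8, 5, 7, 1, 2, 13, 11, 14, 4, 3, 12]
11<13: swap(6,7), lo=7 mid=8 ⇒ [9, 8, 5, 7, 1, 2, 11, 13, 14, 4, 3, 12]
14>13: swap(8,11), hi=10 ⇒ [9, 8, 5, 7, 1, 2, 11, 13, 12, 4, 3, 14]
12<13: swap(7,8), lo=8 mid=9 ⇒ [9, 8, 5, 7, 1, 2, 11, 12, 13, 4, 3, 14]
4<13: swap(8,9), lo=9 mid=10 ⇒ [9, 8, 5, 7, 1, 2, 11, 12, 4, 13, 3, 14]
3<13: swap(9,10), lo=10 mid=11 ⇒ [9, 8, 5, 7, 1, 2, 11, 12, 4, 3, 13, 14]
done. lo=10 hi=10; v=[9, 8, 5, 7, 1, 2, 11, 12, 4, 3, 13, 14]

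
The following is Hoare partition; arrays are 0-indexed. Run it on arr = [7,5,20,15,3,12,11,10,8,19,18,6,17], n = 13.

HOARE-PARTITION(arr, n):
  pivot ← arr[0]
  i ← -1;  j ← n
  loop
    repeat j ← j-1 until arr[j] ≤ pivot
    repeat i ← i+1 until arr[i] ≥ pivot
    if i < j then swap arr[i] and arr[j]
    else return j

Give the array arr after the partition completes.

pivot = arr[0] = 7; i = -1, j = 13
j→11 (arr[11]=6≤7), i→0 (arr[0]=7≥7); i<j, swap → [6,5,20,15,3,12,11,10,8,19,18,7,17]
j→4 (arr[4]=3≤7), i→2 (arr[2]=20≥7); i<j, swap → [6,5,3,15,20,12,11,10,8,19,18,7,17]
j→2, i→3; i≥j, return j=2. arr = [6,5,3,15,20,12,11,10,8,19,18,7,17]

[6,5,3,15,20,12,11,10,8,19,18,7,17]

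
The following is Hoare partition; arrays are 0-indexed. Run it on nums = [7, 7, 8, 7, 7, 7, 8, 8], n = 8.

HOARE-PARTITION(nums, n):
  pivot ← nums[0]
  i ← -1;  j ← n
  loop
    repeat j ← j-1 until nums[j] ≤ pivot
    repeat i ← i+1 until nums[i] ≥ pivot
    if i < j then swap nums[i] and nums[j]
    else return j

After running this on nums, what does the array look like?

[7, 7, 7, 8, 7, 7, 8, 8]

pivot = nums[0] = 7; i = -1, j = 8
j→5 (nums[5]=7≤7), i→0 (nums[0]=7≥7); i<j, swap → [7, 7, 8, 7, 7, 7, 8, 8]
j→4 (nums[4]=7≤7), i→1 (nums[1]=7≥7); i<j, swap → [7, 7, 8, 7, 7, 7, 8, 8]
j→3 (nums[3]=7≤7), i→2 (nums[2]=8≥7); i<j, swap → [7, 7, 7, 8, 7, 7, 8, 8]
j→2, i→3; i≥j, return j=2. nums = [7, 7, 7, 8, 7, 7, 8, 8]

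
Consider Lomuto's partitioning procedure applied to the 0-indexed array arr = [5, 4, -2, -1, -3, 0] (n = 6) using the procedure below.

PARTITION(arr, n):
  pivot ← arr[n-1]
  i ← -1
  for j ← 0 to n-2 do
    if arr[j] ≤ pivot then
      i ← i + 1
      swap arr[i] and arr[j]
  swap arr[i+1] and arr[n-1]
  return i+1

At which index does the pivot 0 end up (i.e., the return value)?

3

pivot = arr[5] = 0; i = -1
j=0: arr[0]=5 > 0 → no swap
j=1: arr[1]=4 > 0 → no swap
j=2: arr[2]=-2 ≤ 0 → i=0, swap arr[0],arr[2] → [-2, 4, 5, -1, -3, 0]
j=3: arr[3]=-1 ≤ 0 → i=1, swap arr[1],arr[3] → [-2, -1, 5, 4, -3, 0]
j=4: arr[4]=-3 ≤ 0 → i=2, swap arr[2],arr[4] → [-2, -1, -3, 4, 5, 0]
final swap arr[3],arr[5] → [-2, -1, -3, 0, 5, 4]; return 3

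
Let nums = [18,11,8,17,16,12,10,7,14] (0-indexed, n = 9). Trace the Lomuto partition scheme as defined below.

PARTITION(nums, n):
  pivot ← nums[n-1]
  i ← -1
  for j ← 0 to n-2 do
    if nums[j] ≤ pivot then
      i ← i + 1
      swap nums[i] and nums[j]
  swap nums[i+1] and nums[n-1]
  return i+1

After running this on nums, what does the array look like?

[11,8,12,10,7,14,17,16,18]

pivot = nums[8] = 14; i = -1
j=0: nums[0]=18 > 14 → no swap
j=1: nums[1]=11 ≤ 14 → i=0, swap nums[0],nums[1] → [11,18,8,17,16,12,10,7,14]
j=2: nums[2]=8 ≤ 14 → i=1, swap nums[1],nums[2] → [11,8,18,17,16,12,10,7,14]
j=3: nums[3]=17 > 14 → no swap
j=4: nums[4]=16 > 14 → no swap
j=5: nums[5]=12 ≤ 14 → i=2, swap nums[2],nums[5] → [11,8,12,17,16,18,10,7,14]
j=6: nums[6]=10 ≤ 14 → i=3, swap nums[3],nums[6] → [11,8,12,10,16,18,17,7,14]
j=7: nums[7]=7 ≤ 14 → i=4, swap nums[4],nums[7] → [11,8,12,10,7,18,17,16,14]
final swap nums[5],nums[8] → [11,8,12,10,7,14,17,16,18]; return 5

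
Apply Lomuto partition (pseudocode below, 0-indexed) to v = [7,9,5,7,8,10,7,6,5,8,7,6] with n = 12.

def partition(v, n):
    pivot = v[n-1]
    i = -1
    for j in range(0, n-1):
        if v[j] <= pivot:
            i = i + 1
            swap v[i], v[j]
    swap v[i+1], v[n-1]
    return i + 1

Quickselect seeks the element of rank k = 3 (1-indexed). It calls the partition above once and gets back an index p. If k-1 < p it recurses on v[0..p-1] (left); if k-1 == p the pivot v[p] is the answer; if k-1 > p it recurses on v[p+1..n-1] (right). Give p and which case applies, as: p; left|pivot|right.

3; left

pivot=6, i=-1
j=0: 7>6, skip
j=1: 9>6, skip
j=2: 5≤6, i=0, swap(0,2) ⇒ [5,9,7,7,8,10,7,6,5,8,7,6]
j=3: 7>6, skip
j=4: 8>6, skip
j=5: 10>6, skip
j=6: 7>6, skip
j=7: 6≤6, i=1, swap(1,7) ⇒ [5,6,7,7,8,10,7,9,5,8,7,6]
j=8: 5≤6, i=2, swap(2,8) ⇒ [5,6,5,7,8,10,7,9,7,8,7,6]
j=9: 8>6, skip
j=10: 7>6, skip
swap(3,11) ⇒ [5,6,5,6,8,10,7,9,7,8,7,7]; return 3
p = 3; k-1 = 2 < 3 ⇒ left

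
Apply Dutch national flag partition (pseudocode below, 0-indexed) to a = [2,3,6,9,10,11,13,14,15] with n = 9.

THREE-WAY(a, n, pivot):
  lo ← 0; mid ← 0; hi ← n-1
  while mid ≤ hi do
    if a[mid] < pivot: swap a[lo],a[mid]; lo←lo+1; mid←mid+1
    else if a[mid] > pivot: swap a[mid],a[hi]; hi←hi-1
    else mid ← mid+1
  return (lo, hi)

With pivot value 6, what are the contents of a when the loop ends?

lo=0 mid=0 hi=8
2<6: swap(0,0), lo=1 mid=1 ⇒ [2,3,6,9,10,11,13,14,15]
3<6: swap(1,1), lo=2 mid=2 ⇒ [2,3,6,9,10,11,13,14,15]
6=6: mid=3
9>6: swap(3,8), hi=7 ⇒ [2,3,6,15,10,11,13,14,9]
15>6: swap(3,7), hi=6 ⇒ [2,3,6,14,10,11,13,15,9]
14>6: swap(3,6), hi=5 ⇒ [2,3,6,13,10,11,14,15,9]
13>6: swap(3,5), hi=4 ⇒ [2,3,6,11,10,13,14,15,9]
11>6: swap(3,4), hi=3 ⇒ [2,3,6,10,11,13,14,15,9]
10>6: swap(3,3), hi=2 ⇒ [2,3,6,10,11,13,14,15,9]
done. lo=2 hi=2; a=[2,3,6,10,11,13,14,15,9]

[2,3,6,10,11,13,14,15,9]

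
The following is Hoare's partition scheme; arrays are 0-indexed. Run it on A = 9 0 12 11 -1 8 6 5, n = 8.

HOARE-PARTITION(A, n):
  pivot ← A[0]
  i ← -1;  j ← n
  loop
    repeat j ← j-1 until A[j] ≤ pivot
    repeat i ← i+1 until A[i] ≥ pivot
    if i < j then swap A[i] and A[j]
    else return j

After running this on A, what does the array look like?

5 0 6 8 -1 11 12 9

pivot = A[0] = 9; i = -1, j = 8
j→7 (A[7]=5≤9), i→0 (A[0]=9≥9); i<j, swap → 5 0 12 11 -1 8 6 9
j→6 (A[6]=6≤9), i→2 (A[2]=12≥9); i<j, swap → 5 0 6 11 -1 8 12 9
j→5 (A[5]=8≤9), i→3 (A[3]=11≥9); i<j, swap → 5 0 6 8 -1 11 12 9
j→4, i→5; i≥j, return j=4. A = 5 0 6 8 -1 11 12 9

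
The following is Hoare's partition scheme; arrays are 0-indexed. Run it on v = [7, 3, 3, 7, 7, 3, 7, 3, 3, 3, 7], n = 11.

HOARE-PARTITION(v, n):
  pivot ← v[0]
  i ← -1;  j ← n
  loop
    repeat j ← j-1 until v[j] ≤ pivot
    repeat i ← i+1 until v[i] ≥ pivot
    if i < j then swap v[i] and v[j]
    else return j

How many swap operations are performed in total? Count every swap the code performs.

4

pivot=7
j stops at 10 (7), i stops at 0 (7); swap ⇒ [7, 3, 3, 7, 7, 3, 7, 3, 3, 3, 7]
j stops at 9 (3), i stops at 3 (7); swap ⇒ [7, 3, 3, 3, 7, 3, 7, 3, 3, 7, 7]
j stops at 8 (3), i stops at 4 (7); swap ⇒ [7, 3, 3, 3, 3, 3, 7, 3, 7, 7, 7]
j stops at 7 (3), i stops at 6 (7); swap ⇒ [7, 3, 3, 3, 3, 3, 3, 7, 7, 7, 7]
j stops at 6, i stops at 7; i≥j ⇒ return 6. v=[7, 3, 3, 3, 3, 3, 3, 7, 7, 7, 7]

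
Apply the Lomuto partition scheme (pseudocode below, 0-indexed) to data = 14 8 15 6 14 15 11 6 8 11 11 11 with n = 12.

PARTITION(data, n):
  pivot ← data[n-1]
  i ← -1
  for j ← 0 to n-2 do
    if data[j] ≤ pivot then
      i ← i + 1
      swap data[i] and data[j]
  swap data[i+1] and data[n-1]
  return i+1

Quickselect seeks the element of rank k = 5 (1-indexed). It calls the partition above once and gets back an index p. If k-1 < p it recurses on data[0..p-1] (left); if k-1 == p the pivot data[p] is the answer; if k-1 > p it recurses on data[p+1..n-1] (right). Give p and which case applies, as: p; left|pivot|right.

pivot=11, i=-1
j=0: 14>11, skip
j=1: 8≤11, i=0, swap(0,1) ⇒ 8 14 15 6 14 15 11 6 8 11 11 11
j=2: 15>11, skip
j=3: 6≤11, i=1, swap(1,3) ⇒ 8 6 15 14 14 15 11 6 8 11 11 11
j=4: 14>11, skip
j=5: 15>11, skip
j=6: 11≤11, i=2, swap(2,6) ⇒ 8 6 11 14 14 15 15 6 8 11 11 11
j=7: 6≤11, i=3, swap(3,7) ⇒ 8 6 11 6 14 15 15 14 8 11 11 11
j=8: 8≤11, i=4, swap(4,8) ⇒ 8 6 11 6 8 15 15 14 14 11 11 11
j=9: 11≤11, i=5, swap(5,9) ⇒ 8 6 11 6 8 11 15 14 14 15 11 11
j=10: 11≤11, i=6, swap(6,10) ⇒ 8 6 11 6 8 11 11 14 14 15 15 11
swap(7,11) ⇒ 8 6 11 6 8 11 11 11 14 15 15 14; return 7
p = 7; k-1 = 4 < 7 ⇒ left

7; left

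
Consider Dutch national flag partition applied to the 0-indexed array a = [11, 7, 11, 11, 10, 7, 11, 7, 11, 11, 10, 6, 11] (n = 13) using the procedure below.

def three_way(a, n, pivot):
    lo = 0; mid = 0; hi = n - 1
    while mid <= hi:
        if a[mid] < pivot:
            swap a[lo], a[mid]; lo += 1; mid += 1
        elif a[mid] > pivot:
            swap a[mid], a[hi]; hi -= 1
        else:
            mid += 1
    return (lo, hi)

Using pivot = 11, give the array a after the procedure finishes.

lo=0 mid=0 hi=12
11=11: mid=1
7<11: swap(0,1), lo=1 mid=2 ⇒ [7, 11, 11, 11, 10, 7, 11, 7, 11, 11, 10, 6, 11]
11=11: mid=3
11=11: mid=4
10<11: swap(1,4), lo=2 mid=5 ⇒ [7, 10, 11, 11, 11, 7, 11, 7, 11, 11, 10, 6, 11]
7<11: swap(2,5), lo=3 mid=6 ⇒ [7, 10, 7, 11, 11, 11, 11, 7, 11, 11, 10, 6, 11]
11=11: mid=7
7<11: swap(3,7), lo=4 mid=8 ⇒ [7, 10, 7, 7, 11, 11, 11, 11, 11, 11, 10, 6, 11]
11=11: mid=9
11=11: mid=10
10<11: swap(4,10), lo=5 mid=11 ⇒ [7, 10, 7, 7, 10, 11, 11, 11, 11, 11, 11, 6, 11]
6<11: swap(5,11), lo=6 mid=12 ⇒ [7, 10, 7, 7, 10, 6, 11, 11, 11, 11, 11, 11, 11]
11=11: mid=13
done. lo=6 hi=12; a=[7, 10, 7, 7, 10, 6, 11, 11, 11, 11, 11, 11, 11]

[7, 10, 7, 7, 10, 6, 11, 11, 11, 11, 11, 11, 11]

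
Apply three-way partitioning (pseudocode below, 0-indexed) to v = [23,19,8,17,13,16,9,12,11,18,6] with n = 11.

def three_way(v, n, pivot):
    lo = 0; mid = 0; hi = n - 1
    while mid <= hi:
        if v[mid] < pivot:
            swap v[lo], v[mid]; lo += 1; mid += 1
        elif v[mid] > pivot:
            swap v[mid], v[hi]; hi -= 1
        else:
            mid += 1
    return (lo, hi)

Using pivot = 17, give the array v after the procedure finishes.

[6,11,8,13,16,9,12,17,18,19,23]

lo=0 mid=0 hi=10
23>17: swap(0,10), hi=9 ⇒ [6,19,8,17,13,16,9,12,11,18,23]
6<17: swap(0,0), lo=1 mid=1 ⇒ [6,19,8,17,13,16,9,12,11,18,23]
19>17: swap(1,9), hi=8 ⇒ [6,18,8,17,13,16,9,12,11,19,23]
18>17: swap(1,8), hi=7 ⇒ [6,11,8,17,13,16,9,12,18,19,23]
11<17: swap(1,1), lo=2 mid=2 ⇒ [6,11,8,17,13,16,9,12,18,19,23]
8<17: swap(2,2), lo=3 mid=3 ⇒ [6,11,8,17,13,16,9,12,18,19,23]
17=17: mid=4
13<17: swap(3,4), lo=4 mid=5 ⇒ [6,11,8,13,17,16,9,12,18,19,23]
16<17: swap(4,5), lo=5 mid=6 ⇒ [6,11,8,13,16,17,9,12,18,19,23]
9<17: swap(5,6), lo=6 mid=7 ⇒ [6,11,8,13,16,9,17,12,18,19,23]
12<17: swap(6,7), lo=7 mid=8 ⇒ [6,11,8,13,16,9,12,17,18,19,23]
done. lo=7 hi=7; v=[6,11,8,13,16,9,12,17,18,19,23]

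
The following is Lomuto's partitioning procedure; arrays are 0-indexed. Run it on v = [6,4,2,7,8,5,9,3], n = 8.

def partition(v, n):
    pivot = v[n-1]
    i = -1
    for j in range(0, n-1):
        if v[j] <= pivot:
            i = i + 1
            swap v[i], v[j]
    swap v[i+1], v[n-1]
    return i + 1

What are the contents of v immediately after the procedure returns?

pivot = v[7] = 3; i = -1
j=0: v[0]=6 > 3 → no swap
j=1: v[1]=4 > 3 → no swap
j=2: v[2]=2 ≤ 3 → i=0, swap v[0],v[2] → [2,4,6,7,8,5,9,3]
j=3: v[3]=7 > 3 → no swap
j=4: v[4]=8 > 3 → no swap
j=5: v[5]=5 > 3 → no swap
j=6: v[6]=9 > 3 → no swap
final swap v[1],v[7] → [2,3,6,7,8,5,9,4]; return 1

[2,3,6,7,8,5,9,4]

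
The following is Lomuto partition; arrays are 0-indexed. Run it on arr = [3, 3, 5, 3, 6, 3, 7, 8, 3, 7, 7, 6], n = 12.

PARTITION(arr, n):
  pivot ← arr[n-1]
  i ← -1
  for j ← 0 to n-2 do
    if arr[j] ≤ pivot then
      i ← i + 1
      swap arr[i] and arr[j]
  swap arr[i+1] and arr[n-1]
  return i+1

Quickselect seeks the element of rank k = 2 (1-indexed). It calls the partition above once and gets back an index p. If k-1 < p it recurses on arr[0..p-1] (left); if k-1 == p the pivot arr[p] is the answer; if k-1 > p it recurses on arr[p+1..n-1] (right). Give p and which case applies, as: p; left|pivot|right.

pivot = arr[11] = 6; i = -1
j=0: arr[0]=3 ≤ 6 → i=0, swap arr[0],arr[0] (no change) → [3, 3, 5, 3, 6, 3, 7, 8, 3, 7, 7, 6]
j=1: arr[1]=3 ≤ 6 → i=1, swap arr[1],arr[1] (no change) → [3, 3, 5, 3, 6, 3, 7, 8, 3, 7, 7, 6]
j=2: arr[2]=5 ≤ 6 → i=2, swap arr[2],arr[2] (no change) → [3, 3, 5, 3, 6, 3, 7, 8, 3, 7, 7, 6]
j=3: arr[3]=3 ≤ 6 → i=3, swap arr[3],arr[3] (no change) → [3, 3, 5, 3, 6, 3, 7, 8, 3, 7, 7, 6]
j=4: arr[4]=6 ≤ 6 → i=4, swap arr[4],arr[4] (no change) → [3, 3, 5, 3, 6, 3, 7, 8, 3, 7, 7, 6]
j=5: arr[5]=3 ≤ 6 → i=5, swap arr[5],arr[5] (no change) → [3, 3, 5, 3, 6, 3, 7, 8, 3, 7, 7, 6]
j=6: arr[6]=7 > 6 → no swap
j=7: arr[7]=8 > 6 → no swap
j=8: arr[8]=3 ≤ 6 → i=6, swap arr[6],arr[8] → [3, 3, 5, 3, 6, 3, 3, 8, 7, 7, 7, 6]
j=9: arr[9]=7 > 6 → no swap
j=10: arr[10]=7 > 6 → no swap
final swap arr[7],arr[11] → [3, 3, 5, 3, 6, 3, 3, 6, 7, 7, 7, 8]; return 7
p = 7; k-1 = 1 < 7 ⇒ left

7; left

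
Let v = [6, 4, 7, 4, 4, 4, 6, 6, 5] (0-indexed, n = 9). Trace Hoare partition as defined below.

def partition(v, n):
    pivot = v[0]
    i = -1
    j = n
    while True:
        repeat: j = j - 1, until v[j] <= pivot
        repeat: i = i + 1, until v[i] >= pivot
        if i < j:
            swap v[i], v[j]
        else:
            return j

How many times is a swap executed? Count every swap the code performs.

2

pivot = v[0] = 6; i = -1, j = 9
j→8 (v[8]=5≤6), i→0 (v[0]=6≥6); i<j, swap → [5, 4, 7, 4, 4, 4, 6, 6, 6]
j→7 (v[7]=6≤6), i→2 (v[2]=7≥6); i<j, swap → [5, 4, 6, 4, 4, 4, 6, 7, 6]
j→6, i→6; i≥j, return j=6. v = [5, 4, 6, 4, 4, 4, 6, 7, 6]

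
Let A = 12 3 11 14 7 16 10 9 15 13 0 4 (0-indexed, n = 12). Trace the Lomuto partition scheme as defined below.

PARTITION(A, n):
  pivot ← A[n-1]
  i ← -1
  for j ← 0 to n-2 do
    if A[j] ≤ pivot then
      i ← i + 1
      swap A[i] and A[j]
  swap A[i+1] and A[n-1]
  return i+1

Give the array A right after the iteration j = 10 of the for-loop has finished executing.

3 0 11 14 7 16 10 9 15 13 12 4

pivot = A[11] = 4; i = -1
j=0: A[0]=12 > 4 → no swap
j=1: A[1]=3 ≤ 4 → i=0, swap A[0],A[1] → 3 12 11 14 7 16 10 9 15 13 0 4
j=2: A[2]=11 > 4 → no swap
j=3: A[3]=14 > 4 → no swap
j=4: A[4]=7 > 4 → no swap
j=5: A[5]=16 > 4 → no swap
j=6: A[6]=10 > 4 → no swap
j=7: A[7]=9 > 4 → no swap
j=8: A[8]=15 > 4 → no swap
j=9: A[9]=13 > 4 → no swap
j=10: A[10]=0 ≤ 4 → i=1, swap A[1],A[10] → 3 0 11 14 7 16 10 9 15 13 12 4
(after j=10) A = 3 0 11 14 7 16 10 9 15 13 12 4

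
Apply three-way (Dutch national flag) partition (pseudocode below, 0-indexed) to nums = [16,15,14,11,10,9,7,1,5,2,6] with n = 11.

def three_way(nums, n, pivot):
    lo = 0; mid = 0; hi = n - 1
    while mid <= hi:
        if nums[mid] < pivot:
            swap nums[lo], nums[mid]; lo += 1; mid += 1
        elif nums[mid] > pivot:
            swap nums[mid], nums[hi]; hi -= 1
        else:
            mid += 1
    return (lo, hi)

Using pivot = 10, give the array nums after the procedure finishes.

[6,2,5,1,9,7,10,11,14,15,16]

lo=0 mid=0 hi=10
16>10: swap(0,10), hi=9 ⇒ [6,15,14,11,10,9,7,1,5,2,16]
6<10: swap(0,0), lo=1 mid=1 ⇒ [6,15,14,11,10,9,7,1,5,2,16]
15>10: swap(1,9), hi=8 ⇒ [6,2,14,11,10,9,7,1,5,15,16]
2<10: swap(1,1), lo=2 mid=2 ⇒ [6,2,14,11,10,9,7,1,5,15,16]
14>10: swap(2,8), hi=7 ⇒ [6,2,5,11,10,9,7,1,14,15,16]
5<10: swap(2,2), lo=3 mid=3 ⇒ [6,2,5,11,10,9,7,1,14,15,16]
11>10: swap(3,7), hi=6 ⇒ [6,2,5,1,10,9,7,11,14,15,16]
1<10: swap(3,3), lo=4 mid=4 ⇒ [6,2,5,1,10,9,7,11,14,15,16]
10=10: mid=5
9<10: swap(4,5), lo=5 mid=6 ⇒ [6,2,5,1,9,10,7,11,14,15,16]
7<10: swap(5,6), lo=6 mid=7 ⇒ [6,2,5,1,9,7,10,11,14,15,16]
done. lo=6 hi=6; nums=[6,2,5,1,9,7,10,11,14,15,16]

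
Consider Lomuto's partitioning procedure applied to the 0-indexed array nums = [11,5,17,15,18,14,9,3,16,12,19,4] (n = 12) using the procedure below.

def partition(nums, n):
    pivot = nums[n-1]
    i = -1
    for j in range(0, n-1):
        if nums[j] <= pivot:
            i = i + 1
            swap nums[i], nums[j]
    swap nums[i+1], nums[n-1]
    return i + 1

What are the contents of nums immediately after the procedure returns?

pivot = nums[11] = 4; i = -1
j=0: nums[0]=11 > 4 → no swap
j=1: nums[1]=5 > 4 → no swap
j=2: nums[2]=17 > 4 → no swap
j=3: nums[3]=15 > 4 → no swap
j=4: nums[4]=18 > 4 → no swap
j=5: nums[5]=14 > 4 → no swap
j=6: nums[6]=9 > 4 → no swap
j=7: nums[7]=3 ≤ 4 → i=0, swap nums[0],nums[7] → [3,5,17,15,18,14,9,11,16,12,19,4]
j=8: nums[8]=16 > 4 → no swap
j=9: nums[9]=12 > 4 → no swap
j=10: nums[10]=19 > 4 → no swap
final swap nums[1],nums[11] → [3,4,17,15,18,14,9,11,16,12,19,5]; return 1

[3,4,17,15,18,14,9,11,16,12,19,5]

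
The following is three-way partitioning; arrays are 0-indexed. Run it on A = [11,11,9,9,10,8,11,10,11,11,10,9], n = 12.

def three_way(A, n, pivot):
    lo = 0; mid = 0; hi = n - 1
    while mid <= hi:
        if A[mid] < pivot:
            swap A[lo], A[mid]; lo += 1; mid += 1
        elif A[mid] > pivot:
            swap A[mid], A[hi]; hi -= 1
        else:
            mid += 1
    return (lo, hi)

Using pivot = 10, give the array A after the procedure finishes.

pivot = 10; lo=0, mid=0, hi=11
A[mid]=11>10: swap A[0],A[11]; hi=10 → [9,11,9,9,10,8,11,10,11,11,10,11]
A[mid]=9<10: swap A[0],A[0]; lo=1,mid=1 → [9,11,9,9,10,8,11,10,11,11,10,11]
A[mid]=11>10: swap A[1],A[10]; hi=9 → [9,10,9,9,10,8,11,10,11,11,11,11]
A[mid]=10=10: mid=2
A[mid]=9<10: swap A[1],A[2]; lo=2,mid=3 → [9,9,10,9,10,8,11,10,11,11,11,11]
A[mid]=9<10: swap A[2],A[3]; lo=3,mid=4 → [9,9,9,10,10,8,11,10,11,11,11,11]
A[mid]=10=10: mid=5
A[mid]=8<10: swap A[3],A[5]; lo=4,mid=6 → [9,9,9,8,10,10,11,10,11,11,11,11]
A[mid]=11>10: swap A[6],A[9]; hi=8 → [9,9,9,8,10,10,11,10,11,11,11,11]
A[mid]=11>10: swap A[6],A[8]; hi=7 → [9,9,9,8,10,10,11,10,11,11,11,11]
A[mid]=11>10: swap A[6],A[7]; hi=6 → [9,9,9,8,10,10,10,11,11,11,11,11]
A[mid]=10=10: mid=7
end: lo=4, hi=6; A = [9,9,9,8,10,10,10,11,11,11,11,11]

[9,9,9,8,10,10,10,11,11,11,11,11]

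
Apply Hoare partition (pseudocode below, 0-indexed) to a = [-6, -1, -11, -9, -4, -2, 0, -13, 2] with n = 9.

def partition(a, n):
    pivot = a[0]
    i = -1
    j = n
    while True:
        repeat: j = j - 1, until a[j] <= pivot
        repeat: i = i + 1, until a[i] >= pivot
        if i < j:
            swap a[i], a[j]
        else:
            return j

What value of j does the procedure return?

2

pivot=-6
j stops at 7 (-13), i stops at 0 (-6); swap ⇒ [-13, -1, -11, -9, -4, -2, 0, -6, 2]
j stops at 3 (-9), i stops at 1 (-1); swap ⇒ [-13, -9, -11, -1, -4, -2, 0, -6, 2]
j stops at 2, i stops at 3; i≥j ⇒ return 2. a=[-13, -9, -11, -1, -4, -2, 0, -6, 2]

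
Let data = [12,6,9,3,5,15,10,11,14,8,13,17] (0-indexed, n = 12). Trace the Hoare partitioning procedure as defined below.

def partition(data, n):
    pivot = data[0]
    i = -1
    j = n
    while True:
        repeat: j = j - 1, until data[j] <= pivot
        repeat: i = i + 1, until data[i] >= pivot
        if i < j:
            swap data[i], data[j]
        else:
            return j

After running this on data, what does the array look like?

pivot = data[0] = 12; i = -1, j = 12
j→9 (data[9]=8≤12), i→0 (data[0]=12≥12); i<j, swap → [8,6,9,3,5,15,10,11,14,12,13,17]
j→7 (data[7]=11≤12), i→5 (data[5]=15≥12); i<j, swap → [8,6,9,3,5,11,10,15,14,12,13,17]
j→6, i→7; i≥j, return j=6. data = [8,6,9,3,5,11,10,15,14,12,13,17]

[8,6,9,3,5,11,10,15,14,12,13,17]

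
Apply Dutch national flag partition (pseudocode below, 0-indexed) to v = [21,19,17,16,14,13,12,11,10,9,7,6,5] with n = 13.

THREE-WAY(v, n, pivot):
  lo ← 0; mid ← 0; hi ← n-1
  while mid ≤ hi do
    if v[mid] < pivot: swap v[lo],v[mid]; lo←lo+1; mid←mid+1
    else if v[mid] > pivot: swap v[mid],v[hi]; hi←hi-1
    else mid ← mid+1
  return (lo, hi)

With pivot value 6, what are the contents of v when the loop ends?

lo=0 mid=0 hi=12
21>6: swap(0,12), hi=11 ⇒ [5,19,17,16,14,13,12,11,10,9,7,6,21]
5<6: swap(0,0), lo=1 mid=1 ⇒ [5,19,17,16,14,13,12,11,10,9,7,6,21]
19>6: swap(1,11), hi=10 ⇒ [5,6,17,16,14,13,12,11,10,9,7,19,21]
6=6: mid=2
17>6: swap(2,10), hi=9 ⇒ [5,6,7,16,14,13,12,11,10,9,17,19,21]
7>6: swap(2,9), hi=8 ⇒ [5,6,9,16,14,13,12,11,10,7,17,19,21]
9>6: swap(2,8), hi=7 ⇒ [5,6,10,16,14,13,12,11,9,7,17,19,21]
10>6: swap(2,7), hi=6 ⇒ [5,6,11,16,14,13,12,10,9,7,17,19,21]
11>6: swap(2,6), hi=5 ⇒ [5,6,12,16,14,13,11,10,9,7,17,19,21]
12>6: swap(2,5), hi=4 ⇒ [5,6,13,16,14,12,11,10,9,7,17,19,21]
13>6: swap(2,4), hi=3 ⇒ [5,6,14,16,13,12,11,10,9,7,17,19,21]
14>6: swap(2,3), hi=2 ⇒ [5,6,16,14,13,12,11,10,9,7,17,19,21]
16>6: swap(2,2), hi=1 ⇒ [5,6,16,14,13,12,11,10,9,7,17,19,21]
done. lo=1 hi=1; v=[5,6,16,14,13,12,11,10,9,7,17,19,21]

[5,6,16,14,13,12,11,10,9,7,17,19,21]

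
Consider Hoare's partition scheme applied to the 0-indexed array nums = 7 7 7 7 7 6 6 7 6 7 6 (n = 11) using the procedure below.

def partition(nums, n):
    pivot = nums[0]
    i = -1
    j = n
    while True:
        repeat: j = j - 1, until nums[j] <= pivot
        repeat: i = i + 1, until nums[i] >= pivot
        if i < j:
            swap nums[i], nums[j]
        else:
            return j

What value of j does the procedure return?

5

pivot = nums[0] = 7; i = -1, j = 11
j→10 (nums[10]=6≤7), i→0 (nums[0]=7≥7); i<j, swap → 6 7 7 7 7 6 6 7 6 7 7
j→9 (nums[9]=7≤7), i→1 (nums[1]=7≥7); i<j, swap → 6 7 7 7 7 6 6 7 6 7 7
j→8 (nums[8]=6≤7), i→2 (nums[2]=7≥7); i<j, swap → 6 7 6 7 7 6 6 7 7 7 7
j→7 (nums[7]=7≤7), i→3 (nums[3]=7≥7); i<j, swap → 6 7 6 7 7 6 6 7 7 7 7
j→6 (nums[6]=6≤7), i→4 (nums[4]=7≥7); i<j, swap → 6 7 6 7 6 6 7 7 7 7 7
j→5, i→6; i≥j, return j=5. nums = 6 7 6 7 6 6 7 7 7 7 7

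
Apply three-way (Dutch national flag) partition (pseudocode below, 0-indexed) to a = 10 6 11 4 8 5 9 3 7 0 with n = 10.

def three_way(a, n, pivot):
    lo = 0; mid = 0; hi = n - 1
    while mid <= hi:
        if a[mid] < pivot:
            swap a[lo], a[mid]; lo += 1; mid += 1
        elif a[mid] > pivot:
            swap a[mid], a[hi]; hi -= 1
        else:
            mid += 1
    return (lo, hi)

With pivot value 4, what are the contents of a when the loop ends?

0 3 4 8 5 9 11 7 6 10

lo=0 mid=0 hi=9
10>4: swap(0,9), hi=8 ⇒ 0 6 11 4 8 5 9 3 7 10
0<4: swap(0,0), lo=1 mid=1 ⇒ 0 6 11 4 8 5 9 3 7 10
6>4: swap(1,8), hi=7 ⇒ 0 7 11 4 8 5 9 3 6 10
7>4: swap(1,7), hi=6 ⇒ 0 3 11 4 8 5 9 7 6 10
3<4: swap(1,1), lo=2 mid=2 ⇒ 0 3 11 4 8 5 9 7 6 10
11>4: swap(2,6), hi=5 ⇒ 0 3 9 4 8 5 11 7 6 10
9>4: swap(2,5), hi=4 ⇒ 0 3 5 4 8 9 11 7 6 10
5>4: swap(2,4), hi=3 ⇒ 0 3 8 4 5 9 11 7 6 10
8>4: swap(2,3), hi=2 ⇒ 0 3 4 8 5 9 11 7 6 10
4=4: mid=3
done. lo=2 hi=2; a=0 3 4 8 5 9 11 7 6 10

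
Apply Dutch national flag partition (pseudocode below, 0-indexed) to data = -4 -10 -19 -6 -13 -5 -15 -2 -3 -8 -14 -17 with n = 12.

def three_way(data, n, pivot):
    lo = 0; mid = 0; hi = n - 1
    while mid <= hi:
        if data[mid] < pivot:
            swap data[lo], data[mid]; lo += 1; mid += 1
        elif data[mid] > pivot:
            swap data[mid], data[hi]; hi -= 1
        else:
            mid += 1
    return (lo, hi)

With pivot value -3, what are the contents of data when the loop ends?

-4 -10 -19 -6 -13 -5 -15 -17 -8 -14 -3 -2

lo=0 mid=0 hi=11
-4<-3: swap(0,0), lo=1 mid=1 ⇒ -4 -10 -19 -6 -13 -5 -15 -2 -3 -8 -14 -17
-10<-3: swap(1,1), lo=2 mid=2 ⇒ -4 -10 -19 -6 -13 -5 -15 -2 -3 -8 -14 -17
-19<-3: swap(2,2), lo=3 mid=3 ⇒ -4 -10 -19 -6 -13 -5 -15 -2 -3 -8 -14 -17
-6<-3: swap(3,3), lo=4 mid=4 ⇒ -4 -10 -19 -6 -13 -5 -15 -2 -3 -8 -14 -17
-13<-3: swap(4,4), lo=5 mid=5 ⇒ -4 -10 -19 -6 -13 -5 -15 -2 -3 -8 -14 -17
-5<-3: swap(5,5), lo=6 mid=6 ⇒ -4 -10 -19 -6 -13 -5 -15 -2 -3 -8 -14 -17
-15<-3: swap(6,6), lo=7 mid=7 ⇒ -4 -10 -19 -6 -13 -5 -15 -2 -3 -8 -14 -17
-2>-3: swap(7,11), hi=10 ⇒ -4 -10 -19 -6 -13 -5 -15 -17 -3 -8 -14 -2
-17<-3: swap(7,7), lo=8 mid=8 ⇒ -4 -10 -19 -6 -13 -5 -15 -17 -3 -8 -14 -2
-3=-3: mid=9
-8<-3: swap(8,9), lo=9 mid=10 ⇒ -4 -10 -19 -6 -13 -5 -15 -17 -8 -3 -14 -2
-14<-3: swap(9,10), lo=10 mid=11 ⇒ -4 -10 -19 -6 -13 -5 -15 -17 -8 -14 -3 -2
done. lo=10 hi=10; data=-4 -10 -19 -6 -13 -5 -15 -17 -8 -14 -3 -2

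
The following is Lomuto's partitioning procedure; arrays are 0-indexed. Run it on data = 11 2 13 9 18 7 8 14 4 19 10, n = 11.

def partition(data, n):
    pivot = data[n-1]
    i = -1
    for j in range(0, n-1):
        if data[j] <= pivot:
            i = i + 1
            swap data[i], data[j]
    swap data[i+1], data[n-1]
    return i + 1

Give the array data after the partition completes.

2 9 7 8 4 10 11 14 18 19 13

pivot = data[10] = 10; i = -1
j=0: data[0]=11 > 10 → no swap
j=1: data[1]=2 ≤ 10 → i=0, swap data[0],data[1] → 2 11 13 9 18 7 8 14 4 19 10
j=2: data[2]=13 > 10 → no swap
j=3: data[3]=9 ≤ 10 → i=1, swap data[1],data[3] → 2 9 13 11 18 7 8 14 4 19 10
j=4: data[4]=18 > 10 → no swap
j=5: data[5]=7 ≤ 10 → i=2, swap data[2],data[5] → 2 9 7 11 18 13 8 14 4 19 10
j=6: data[6]=8 ≤ 10 → i=3, swap data[3],data[6] → 2 9 7 8 18 13 11 14 4 19 10
j=7: data[7]=14 > 10 → no swap
j=8: data[8]=4 ≤ 10 → i=4, swap data[4],data[8] → 2 9 7 8 4 13 11 14 18 19 10
j=9: data[9]=19 > 10 → no swap
final swap data[5],data[10] → 2 9 7 8 4 10 11 14 18 19 13; return 5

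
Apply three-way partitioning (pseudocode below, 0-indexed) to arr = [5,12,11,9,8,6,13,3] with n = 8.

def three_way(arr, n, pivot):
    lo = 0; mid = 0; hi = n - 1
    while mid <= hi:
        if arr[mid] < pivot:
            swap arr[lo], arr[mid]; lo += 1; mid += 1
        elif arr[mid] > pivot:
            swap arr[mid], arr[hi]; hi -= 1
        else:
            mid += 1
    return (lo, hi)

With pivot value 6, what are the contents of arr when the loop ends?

[5,3,6,8,9,13,11,12]

pivot = 6; lo=0, mid=0, hi=7
arr[mid]=5<6: swap arr[0],arr[0]; lo=1,mid=1 → [5,12,11,9,8,6,13,3]
arr[mid]=12>6: swap arr[1],arr[7]; hi=6 → [5,3,11,9,8,6,13,12]
arr[mid]=3<6: swap arr[1],arr[1]; lo=2,mid=2 → [5,3,11,9,8,6,13,12]
arr[mid]=11>6: swap arr[2],arr[6]; hi=5 → [5,3,13,9,8,6,11,12]
arr[mid]=13>6: swap arr[2],arr[5]; hi=4 → [5,3,6,9,8,13,11,12]
arr[mid]=6=6: mid=3
arr[mid]=9>6: swap arr[3],arr[4]; hi=3 → [5,3,6,8,9,13,11,12]
arr[mid]=8>6: swap arr[3],arr[3]; hi=2 → [5,3,6,8,9,13,11,12]
end: lo=2, hi=2; arr = [5,3,6,8,9,13,11,12]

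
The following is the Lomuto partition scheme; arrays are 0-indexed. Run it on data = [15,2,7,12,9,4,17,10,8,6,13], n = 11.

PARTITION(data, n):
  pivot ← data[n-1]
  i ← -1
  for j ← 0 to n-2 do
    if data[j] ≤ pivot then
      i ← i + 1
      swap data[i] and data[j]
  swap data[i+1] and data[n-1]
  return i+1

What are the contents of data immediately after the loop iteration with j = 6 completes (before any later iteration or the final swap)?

pivot=13, i=-1
j=0: 15>13, skip
j=1: 2≤13, i=0, swap(0,1) ⇒ [2,15,7,12,9,4,17,10,8,6,13]
j=2: 7≤13, i=1, swap(1,2) ⇒ [2,7,15,12,9,4,17,10,8,6,13]
j=3: 12≤13, i=2, swap(2,3) ⇒ [2,7,12,15,9,4,17,10,8,6,13]
j=4: 9≤13, i=3, swap(3,4) ⇒ [2,7,12,9,15,4,17,10,8,6,13]
j=5: 4≤13, i=4, swap(4,5) ⇒ [2,7,12,9,4,15,17,10,8,6,13]
j=6: 17>13, skip
(after j=6) data = [2,7,12,9,4,15,17,10,8,6,13]

[2,7,12,9,4,15,17,10,8,6,13]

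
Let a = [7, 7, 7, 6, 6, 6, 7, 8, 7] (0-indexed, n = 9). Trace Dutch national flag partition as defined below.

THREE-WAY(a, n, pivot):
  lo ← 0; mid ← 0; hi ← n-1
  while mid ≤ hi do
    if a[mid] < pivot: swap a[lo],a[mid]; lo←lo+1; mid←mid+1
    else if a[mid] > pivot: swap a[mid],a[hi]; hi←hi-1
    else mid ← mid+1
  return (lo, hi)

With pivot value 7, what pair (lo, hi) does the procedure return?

(3, 7)

pivot = 7; lo=0, mid=0, hi=8
a[mid]=7=7: mid=1
a[mid]=7=7: mid=2
a[mid]=7=7: mid=3
a[mid]=6<7: swap a[0],a[3]; lo=1,mid=4 → [6, 7, 7, 7, 6, 6, 7, 8, 7]
a[mid]=6<7: swap a[1],a[4]; lo=2,mid=5 → [6, 6, 7, 7, 7, 6, 7, 8, 7]
a[mid]=6<7: swap a[2],a[5]; lo=3,mid=6 → [6, 6, 6, 7, 7, 7, 7, 8, 7]
a[mid]=7=7: mid=7
a[mid]=8>7: swap a[7],a[8]; hi=7 → [6, 6, 6, 7, 7, 7, 7, 7, 8]
a[mid]=7=7: mid=8
end: lo=3, hi=7; a = [6, 6, 6, 7, 7, 7, 7, 7, 8]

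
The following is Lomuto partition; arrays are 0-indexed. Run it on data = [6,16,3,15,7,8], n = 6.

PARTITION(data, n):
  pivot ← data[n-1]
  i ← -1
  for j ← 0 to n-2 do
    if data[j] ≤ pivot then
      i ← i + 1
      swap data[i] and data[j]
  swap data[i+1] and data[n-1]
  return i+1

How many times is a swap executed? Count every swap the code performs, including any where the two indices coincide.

4

pivot=8, i=-1
j=0: 6≤8, i=0, swap(0,0) ⇒ [6,16,3,15,7,8]
j=1: 16>8, skip
j=2: 3≤8, i=1, swap(1,2) ⇒ [6,3,16,15,7,8]
j=3: 15>8, skip
j=4: 7≤8, i=2, swap(2,4) ⇒ [6,3,7,15,16,8]
swap(3,5) ⇒ [6,3,7,8,16,15]; return 3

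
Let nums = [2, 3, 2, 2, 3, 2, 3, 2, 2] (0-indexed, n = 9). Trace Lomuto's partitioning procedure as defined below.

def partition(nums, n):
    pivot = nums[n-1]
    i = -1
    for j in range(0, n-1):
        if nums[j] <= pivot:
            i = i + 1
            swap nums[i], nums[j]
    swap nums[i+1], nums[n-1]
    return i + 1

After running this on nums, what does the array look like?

pivot = nums[8] = 2; i = -1
j=0: nums[0]=2 ≤ 2 → i=0, swap nums[0],nums[0] (no change) → [2, 3, 2, 2, 3, 2, 3, 2, 2]
j=1: nums[1]=3 > 2 → no swap
j=2: nums[2]=2 ≤ 2 → i=1, swap nums[1],nums[2] → [2, 2, 3, 2, 3, 2, 3, 2, 2]
j=3: nums[3]=2 ≤ 2 → i=2, swap nums[2],nums[3] → [2, 2, 2, 3, 3, 2, 3, 2, 2]
j=4: nums[4]=3 > 2 → no swap
j=5: nums[5]=2 ≤ 2 → i=3, swap nums[3],nums[5] → [2, 2, 2, 2, 3, 3, 3, 2, 2]
j=6: nums[6]=3 > 2 → no swap
j=7: nums[7]=2 ≤ 2 → i=4, swap nums[4],nums[7] → [2, 2, 2, 2, 2, 3, 3, 3, 2]
final swap nums[5],nums[8] → [2, 2, 2, 2, 2, 2, 3, 3, 3]; return 5

[2, 2, 2, 2, 2, 2, 3, 3, 3]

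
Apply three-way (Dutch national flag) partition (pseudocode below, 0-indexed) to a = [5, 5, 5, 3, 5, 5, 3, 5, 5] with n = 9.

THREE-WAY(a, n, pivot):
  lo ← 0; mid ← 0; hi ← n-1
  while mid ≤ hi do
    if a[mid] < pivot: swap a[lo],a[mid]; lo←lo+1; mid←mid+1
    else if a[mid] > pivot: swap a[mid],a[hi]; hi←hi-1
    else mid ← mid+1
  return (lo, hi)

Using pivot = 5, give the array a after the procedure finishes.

pivot = 5; lo=0, mid=0, hi=8
a[mid]=5=5: mid=1
a[mid]=5=5: mid=2
a[mid]=5=5: mid=3
a[mid]=3<5: swap a[0],a[3]; lo=1,mid=4 → [3, 5, 5, 5, 5, 5, 3, 5, 5]
a[mid]=5=5: mid=5
a[mid]=5=5: mid=6
a[mid]=3<5: swap a[1],a[6]; lo=2,mid=7 → [3, 3, 5, 5, 5, 5, 5, 5, 5]
a[mid]=5=5: mid=8
a[mid]=5=5: mid=9
end: lo=2, hi=8; a = [3, 3, 5, 5, 5, 5, 5, 5, 5]

[3, 3, 5, 5, 5, 5, 5, 5, 5]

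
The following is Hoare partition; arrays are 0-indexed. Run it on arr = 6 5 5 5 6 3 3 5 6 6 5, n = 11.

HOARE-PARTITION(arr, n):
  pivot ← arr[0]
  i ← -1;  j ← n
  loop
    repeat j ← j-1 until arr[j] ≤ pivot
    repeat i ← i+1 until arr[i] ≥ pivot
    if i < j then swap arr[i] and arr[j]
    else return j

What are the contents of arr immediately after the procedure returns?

5 5 5 5 6 3 3 5 6 6 6

pivot = arr[0] = 6; i = -1, j = 11
j→10 (arr[10]=5≤6), i→0 (arr[0]=6≥6); i<j, swap → 5 5 5 5 6 3 3 5 6 6 6
j→9 (arr[9]=6≤6), i→4 (arr[4]=6≥6); i<j, swap → 5 5 5 5 6 3 3 5 6 6 6
j→8, i→8; i≥j, return j=8. arr = 5 5 5 5 6 3 3 5 6 6 6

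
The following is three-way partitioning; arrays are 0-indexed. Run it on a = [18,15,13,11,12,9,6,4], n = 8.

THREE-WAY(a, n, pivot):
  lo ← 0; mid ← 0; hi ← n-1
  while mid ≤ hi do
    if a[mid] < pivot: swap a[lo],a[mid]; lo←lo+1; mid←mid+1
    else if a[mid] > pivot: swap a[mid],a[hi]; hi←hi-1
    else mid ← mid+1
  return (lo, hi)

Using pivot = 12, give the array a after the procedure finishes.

[4,6,9,11,12,13,15,18]

pivot = 12; lo=0, mid=0, hi=7
a[mid]=18>12: swap a[0],a[7]; hi=6 → [4,15,13,11,12,9,6,18]
a[mid]=4<12: swap a[0],a[0]; lo=1,mid=1 → [4,15,13,11,12,9,6,18]
a[mid]=15>12: swap a[1],a[6]; hi=5 → [4,6,13,11,12,9,15,18]
a[mid]=6<12: swap a[1],a[1]; lo=2,mid=2 → [4,6,13,11,12,9,15,18]
a[mid]=13>12: swap a[2],a[5]; hi=4 → [4,6,9,11,12,13,15,18]
a[mid]=9<12: swap a[2],a[2]; lo=3,mid=3 → [4,6,9,11,12,13,15,18]
a[mid]=11<12: swap a[3],a[3]; lo=4,mid=4 → [4,6,9,11,12,13,15,18]
a[mid]=12=12: mid=5
end: lo=4, hi=4; a = [4,6,9,11,12,13,15,18]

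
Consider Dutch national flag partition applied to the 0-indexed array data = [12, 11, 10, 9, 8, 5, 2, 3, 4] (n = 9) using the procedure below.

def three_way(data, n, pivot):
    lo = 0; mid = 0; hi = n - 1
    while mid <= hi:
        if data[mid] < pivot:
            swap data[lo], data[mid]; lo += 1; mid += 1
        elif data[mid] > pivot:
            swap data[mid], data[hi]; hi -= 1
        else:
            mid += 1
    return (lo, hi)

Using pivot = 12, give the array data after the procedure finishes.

[11, 10, 9, 8, 5, 2, 3, 4, 12]

lo=0 mid=0 hi=8
12=12: mid=1
11<12: swap(0,1), lo=1 mid=2 ⇒ [11, 12, 10, 9, 8, 5, 2, 3, 4]
10<12: swap(1,2), lo=2 mid=3 ⇒ [11, 10, 12, 9, 8, 5, 2, 3, 4]
9<12: swap(2,3), lo=3 mid=4 ⇒ [11, 10, 9, 12, 8, 5, 2, 3, 4]
8<12: swap(3,4), lo=4 mid=5 ⇒ [11, 10, 9, 8, 12, 5, 2, 3, 4]
5<12: swap(4,5), lo=5 mid=6 ⇒ [11, 10, 9, 8, 5, 12, 2, 3, 4]
2<12: swap(5,6), lo=6 mid=7 ⇒ [11, 10, 9, 8, 5, 2, 12, 3, 4]
3<12: swap(6,7), lo=7 mid=8 ⇒ [11, 10, 9, 8, 5, 2, 3, 12, 4]
4<12: swap(7,8), lo=8 mid=9 ⇒ [11, 10, 9, 8, 5, 2, 3, 4, 12]
done. lo=8 hi=8; data=[11, 10, 9, 8, 5, 2, 3, 4, 12]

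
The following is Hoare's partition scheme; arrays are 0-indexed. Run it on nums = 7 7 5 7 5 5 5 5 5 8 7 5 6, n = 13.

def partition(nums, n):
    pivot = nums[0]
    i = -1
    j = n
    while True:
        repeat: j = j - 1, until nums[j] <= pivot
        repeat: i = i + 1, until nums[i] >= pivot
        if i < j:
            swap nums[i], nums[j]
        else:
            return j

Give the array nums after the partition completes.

6 5 5 7 5 5 5 5 5 8 7 7 7

pivot = nums[0] = 7; i = -1, j = 13
j→12 (nums[12]=6≤7), i→0 (nums[0]=7≥7); i<j, swap → 6 7 5 7 5 5 5 5 5 8 7 5 7
j→11 (nums[11]=5≤7), i→1 (nums[1]=7≥7); i<j, swap → 6 5 5 7 5 5 5 5 5 8 7 7 7
j→10 (nums[10]=7≤7), i→3 (nums[3]=7≥7); i<j, swap → 6 5 5 7 5 5 5 5 5 8 7 7 7
j→8, i→9; i≥j, return j=8. nums = 6 5 5 7 5 5 5 5 5 8 7 7 7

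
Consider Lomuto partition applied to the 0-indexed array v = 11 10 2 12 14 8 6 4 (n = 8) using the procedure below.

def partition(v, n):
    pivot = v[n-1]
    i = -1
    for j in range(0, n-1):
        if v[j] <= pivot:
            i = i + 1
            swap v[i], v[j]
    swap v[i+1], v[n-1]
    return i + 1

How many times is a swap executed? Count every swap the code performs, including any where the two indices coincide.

2

pivot=4, i=-1
j=0: 11>4, skip
j=1: 10>4, skip
j=2: 2≤4, i=0, swap(0,2) ⇒ 2 10 11 12 14 8 6 4
j=3: 12>4, skip
j=4: 14>4, skip
j=5: 8>4, skip
j=6: 6>4, skip
swap(1,7) ⇒ 2 4 11 12 14 8 6 10; return 1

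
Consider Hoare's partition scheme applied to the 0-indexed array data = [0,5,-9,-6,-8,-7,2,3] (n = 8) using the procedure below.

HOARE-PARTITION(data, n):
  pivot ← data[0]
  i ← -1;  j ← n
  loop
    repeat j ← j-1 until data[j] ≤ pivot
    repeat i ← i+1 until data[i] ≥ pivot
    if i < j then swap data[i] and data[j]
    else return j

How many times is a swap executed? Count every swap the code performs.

pivot=0
j stops at 5 (-7), i stops at 0 (0); swap ⇒ [-7,5,-9,-6,-8,0,2,3]
j stops at 4 (-8), i stops at 1 (5); swap ⇒ [-7,-8,-9,-6,5,0,2,3]
j stops at 3, i stops at 4; i≥j ⇒ return 3. data=[-7,-8,-9,-6,5,0,2,3]

2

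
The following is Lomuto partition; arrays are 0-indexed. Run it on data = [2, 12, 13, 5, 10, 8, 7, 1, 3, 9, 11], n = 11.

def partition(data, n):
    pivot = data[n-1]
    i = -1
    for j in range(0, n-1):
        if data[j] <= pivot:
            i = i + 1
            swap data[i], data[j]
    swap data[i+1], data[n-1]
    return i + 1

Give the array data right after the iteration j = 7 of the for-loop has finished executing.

pivot=11, i=-1
j=0: 2≤11, i=0, swap(0,0) ⇒ [2, 12, 13, 5, 10, 8, 7, 1, 3, 9, 11]
j=1: 12>11, skip
j=2: 13>11, skip
j=3: 5≤11, i=1, swap(1,3) ⇒ [2, 5, 13, 12, 10, 8, 7, 1, 3, 9, 11]
j=4: 10≤11, i=2, swap(2,4) ⇒ [2, 5, 10, 12, 13, 8, 7, 1, 3, 9, 11]
j=5: 8≤11, i=3, swap(3,5) ⇒ [2, 5, 10, 8, 13, 12, 7, 1, 3, 9, 11]
j=6: 7≤11, i=4, swap(4,6) ⇒ [2, 5, 10, 8, 7, 12, 13, 1, 3, 9, 11]
j=7: 1≤11, i=5, swap(5,7) ⇒ [2, 5, 10, 8, 7, 1, 13, 12, 3, 9, 11]
(after j=7) data = [2, 5, 10, 8, 7, 1, 13, 12, 3, 9, 11]

[2, 5, 10, 8, 7, 1, 13, 12, 3, 9, 11]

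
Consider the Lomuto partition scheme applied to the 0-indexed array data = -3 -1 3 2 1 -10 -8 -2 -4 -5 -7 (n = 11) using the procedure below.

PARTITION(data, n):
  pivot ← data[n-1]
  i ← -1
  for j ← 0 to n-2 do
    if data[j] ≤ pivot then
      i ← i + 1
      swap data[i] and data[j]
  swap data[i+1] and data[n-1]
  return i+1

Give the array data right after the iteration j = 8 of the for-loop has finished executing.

pivot=-7, i=-1
j=0: -3>-7, skip
j=1: -1>-7, skip
j=2: 3>-7, skip
j=3: 2>-7, skip
j=4: 1>-7, skip
j=5: -10≤-7, i=0, swap(0,5) ⇒ -10 -1 3 2 1 -3 -8 -2 -4 -5 -7
j=6: -8≤-7, i=1, swap(1,6) ⇒ -10 -8 3 2 1 -3 -1 -2 -4 -5 -7
j=7: -2>-7, skip
j=8: -4>-7, skip
(after j=8) data = -10 -8 3 2 1 -3 -1 -2 -4 -5 -7

-10 -8 3 2 1 -3 -1 -2 -4 -5 -7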